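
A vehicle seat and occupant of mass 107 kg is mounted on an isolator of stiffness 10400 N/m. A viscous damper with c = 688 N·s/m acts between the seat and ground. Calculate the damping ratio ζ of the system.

0.326

ω_n = √(k/m) = √(10400/107) = 9.859 rad/s.
Critical damping c_c = 2√(k·m) = 2√(10400 × 107) = 2110 N·s/m, so ζ = c/c_c = 688/2110 = 0.3261.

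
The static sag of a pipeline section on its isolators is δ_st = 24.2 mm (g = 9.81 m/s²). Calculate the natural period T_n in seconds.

ω_n = √(g/δ_st) = √(9.81/0.0242) = √405.4 = 20.13 rad/s.
T_n = 2π/ω_n = 6.283/20.13 = 0.3121 s.

0.312 s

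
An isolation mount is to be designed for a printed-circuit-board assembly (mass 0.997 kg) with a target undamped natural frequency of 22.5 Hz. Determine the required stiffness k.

19900 N/m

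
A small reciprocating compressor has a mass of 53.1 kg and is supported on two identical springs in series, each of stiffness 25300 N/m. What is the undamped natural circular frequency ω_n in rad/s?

15.4 rad/s

Series springs: 1/k_eq = 2/25300, so k_eq = 25300/2 = 12650 N/m.
ω_n = √(k_eq/m) = √(12650/53.1) = √238.2 = 15.43 rad/s.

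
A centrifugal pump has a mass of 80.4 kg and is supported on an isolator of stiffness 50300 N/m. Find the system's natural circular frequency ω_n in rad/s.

ω_n = √(k/m) = √(50300/80.4) = √625.6 = 25.01 rad/s.

25.0 rad/s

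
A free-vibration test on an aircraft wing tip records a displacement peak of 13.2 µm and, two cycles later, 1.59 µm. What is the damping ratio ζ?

Logarithmic decrement δ = (1/n)·ln(x₀/x_n) = (1/2)·ln(13.2/1.59) = (1/2)·ln(8.302) = 1.058.
ζ = δ/√(4π² + δ²) = 1.058/√(39.48 + 1.12) = 1.058/6.372 = 0.1661.

0.166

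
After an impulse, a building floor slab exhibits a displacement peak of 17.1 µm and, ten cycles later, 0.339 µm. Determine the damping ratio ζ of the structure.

Logarithmic decrement δ = (1/n)·ln(x₀/x_n) = (1/10)·ln(17.1/0.339) = (1/10)·ln(50.44) = 0.3921.
ζ = δ/√(4π² + δ²) = 0.3921/√(39.48 + 0.154) = 0.3921/6.295 = 0.06228.

0.0623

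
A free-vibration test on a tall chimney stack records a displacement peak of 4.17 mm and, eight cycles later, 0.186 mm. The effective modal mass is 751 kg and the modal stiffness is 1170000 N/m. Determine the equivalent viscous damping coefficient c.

Logarithmic decrement δ = (1/n)·ln(x₀/x_n) = (1/8)·ln(4.17/0.186) = (1/8)·ln(22.42) = 0.3887.
ζ = δ/√(4π² + δ²) = 0.3887/√(39.48 + 0.151) = 0.3887/6.295 = 0.06175.
c = ζ · 2√(km) = 0.06175 × 2√(1170000 × 751) = 0.06175 × 59280 = 3661 N·s/m.

3660 N·s/m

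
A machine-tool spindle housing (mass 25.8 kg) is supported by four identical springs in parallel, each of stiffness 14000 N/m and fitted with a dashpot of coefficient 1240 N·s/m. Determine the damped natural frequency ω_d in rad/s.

Parallel springs add: k_eq = 4 × 14000 = 56000 N/m.
ω_n = √(k_eq/m) = √(56000/25.8) = 46.59 rad/s.
Critical damping c_c = 2√(k_eq·m) = 2√(56000 × 25.8) = 2404 N·s/m, so ζ = c/c_c = 1240/2404 = 0.5158.
ω_d = ω_n√(1 − ζ²) = 46.59 × √(1 − 0.266) = 39.91 rad/s.

39.9 rad/s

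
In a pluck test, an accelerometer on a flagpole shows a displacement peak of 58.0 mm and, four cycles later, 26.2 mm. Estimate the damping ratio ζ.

Logarithmic decrement δ = (1/n)·ln(x₀/x_n) = (1/4)·ln(58.0/26.2) = (1/4)·ln(2.214) = 0.1987.
ζ = δ/√(4π² + δ²) = 0.1987/√(39.48 + 0.0395) = 0.1987/6.286 = 0.03160.

0.0316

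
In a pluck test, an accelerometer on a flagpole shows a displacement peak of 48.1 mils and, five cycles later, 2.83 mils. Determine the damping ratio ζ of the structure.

Logarithmic decrement δ = (1/n)·ln(x₀/x_n) = (1/5)·ln(48.1/2.83) = (1/5)·ln(17.00) = 0.5666.
ζ = δ/√(4π² + δ²) = 0.5666/√(39.48 + 0.321) = 0.5666/6.309 = 0.08981.

0.0898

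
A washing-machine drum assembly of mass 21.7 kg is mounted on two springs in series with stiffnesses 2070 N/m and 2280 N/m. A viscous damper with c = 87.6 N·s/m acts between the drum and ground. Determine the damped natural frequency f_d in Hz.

Series springs: 1/k_eq = 1/2070 + 1/2280 = 0.0009217, so k_eq = 1085 N/m.
ω_n = √(k_eq/m) = √(1085/21.7) = 7.071 rad/s.
Critical damping c_c = 2√(k_eq·m) = 2√(1085 × 21.7) = 306.9 N·s/m, so ζ = c/c_c = 87.6/306.9 = 0.2855.
ω_d = ω_n√(1 − ζ²) = 7.071 × √(1 − 0.0815) = 6.777 rad/s.
f_d = ω_d/(2π) = 1.079 Hz.

1.08 Hz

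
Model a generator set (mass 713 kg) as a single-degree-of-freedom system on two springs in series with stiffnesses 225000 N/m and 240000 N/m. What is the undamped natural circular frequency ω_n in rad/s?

12.8 rad/s

Series springs: 1/k_eq = 1/225000 + 1/240000 = 8.611×10^-6, so k_eq = 116100 N/m.
ω_n = √(k_eq/m) = √(116100/713) = √162.9 = 12.76 rad/s.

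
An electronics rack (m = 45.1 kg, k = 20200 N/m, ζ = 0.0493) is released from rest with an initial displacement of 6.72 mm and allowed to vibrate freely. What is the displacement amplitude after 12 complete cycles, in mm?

Logarithmic decrement δ = 2πζ/√(1 − ζ²) = 2π × 0.04930/√(1 − 0.00243) = 0.3101.
After n cycles, x_n/x₀ = e^(−nδ), so x_12 = 6.72 × e^(−12 × 0.3101) = 6.72 × 0.02419 = 0.1626 mm.

0.163 mm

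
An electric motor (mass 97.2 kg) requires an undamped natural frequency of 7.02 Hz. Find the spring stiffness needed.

189000 N/m

ω_n = 2πf_n = 2π × 7.02 = 44.11 rad/s.
k = m·ω_n² = 97.2 × 44.11² = 97.2 × 1946 = 189100 N/m.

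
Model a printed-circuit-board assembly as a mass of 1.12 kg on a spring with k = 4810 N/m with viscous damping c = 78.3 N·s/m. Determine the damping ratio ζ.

ω_n = √(k/m) = √(4810/1.12) = 65.53 rad/s.
Critical damping c_c = 2√(k·m) = 2√(4810 × 1.12) = 146.8 N·s/m, so ζ = c/c_c = 78.3/146.8 = 0.5334.

0.533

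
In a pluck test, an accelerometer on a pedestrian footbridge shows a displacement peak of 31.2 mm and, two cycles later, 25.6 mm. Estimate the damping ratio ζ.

0.0157

Logarithmic decrement δ = (1/n)·ln(x₀/x_n) = (1/2)·ln(31.2/25.6) = (1/2)·ln(1.219) = 0.09891.
ζ = δ/√(4π² + δ²) = 0.09891/√(39.48 + 0.00978) = 0.09891/6.284 = 0.01574.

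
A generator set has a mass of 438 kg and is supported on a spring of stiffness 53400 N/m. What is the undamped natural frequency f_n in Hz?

ω_n = √(k/m) = √(53400/438) = √121.9 = 11.04 rad/s.
f_n = ω_n/(2π) = 11.04/6.283 = 1.757 Hz.

1.76 Hz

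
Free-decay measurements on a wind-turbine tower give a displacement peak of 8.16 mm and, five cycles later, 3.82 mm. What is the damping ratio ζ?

Logarithmic decrement δ = (1/n)·ln(x₀/x_n) = (1/5)·ln(8.16/3.82) = (1/5)·ln(2.136) = 0.1518.
ζ = δ/√(4π² + δ²) = 0.1518/√(39.48 + 0.0230) = 0.1518/6.285 = 0.02415.

0.0242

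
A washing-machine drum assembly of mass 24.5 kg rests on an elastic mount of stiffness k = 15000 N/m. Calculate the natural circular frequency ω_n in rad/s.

ω_n = √(k/m) = √(15000/24.5) = √612.2 = 24.74 rad/s.

24.7 rad/s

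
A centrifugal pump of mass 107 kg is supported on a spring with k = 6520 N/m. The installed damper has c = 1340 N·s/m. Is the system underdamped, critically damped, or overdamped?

c_c = 2√(k·m) = 1670 N·s/m; ζ = c/c_c = 1340/1670 = 0.802.
Since ζ < 1 the system is underdamped.

underdamped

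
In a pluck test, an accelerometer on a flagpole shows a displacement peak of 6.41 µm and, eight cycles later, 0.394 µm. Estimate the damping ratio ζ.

Logarithmic decrement δ = (1/n)·ln(x₀/x_n) = (1/8)·ln(6.41/0.394) = (1/8)·ln(16.27) = 0.3487.
ζ = δ/√(4π² + δ²) = 0.3487/√(39.48 + 0.122) = 0.3487/6.293 = 0.05541.

0.0554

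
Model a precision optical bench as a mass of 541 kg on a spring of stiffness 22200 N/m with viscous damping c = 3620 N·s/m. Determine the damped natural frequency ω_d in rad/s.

ω_n = √(k/m) = √(22200/541) = 6.406 rad/s.
Critical damping c_c = 2√(k·m) = 2√(22200 × 541) = 6931 N·s/m, so ζ = c/c_c = 3620/6931 = 0.5223.
ω_d = ω_n√(1 − ζ²) = 6.406 × √(1 − 0.273) = 5.463 rad/s.

5.46 rad/s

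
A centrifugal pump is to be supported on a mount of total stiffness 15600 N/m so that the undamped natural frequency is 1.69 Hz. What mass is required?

138 kg

ω_n = 2πf_n = 2π × 1.69 = 10.62 rad/s.
m = k/ω_n² = 15600/10.62² = 15600/112.8 = 138.4 kg.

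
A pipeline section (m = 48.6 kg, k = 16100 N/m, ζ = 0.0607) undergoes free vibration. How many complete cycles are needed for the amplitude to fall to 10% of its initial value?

7 cycles

Logarithmic decrement δ = 2πζ/√(1 − ζ²) = 2π × 0.06070/√(1 − 0.00368) = 0.3821.
x_n/x₀ = e^(−nδ) ≤ 0.1; take ln: n ≥ ln(1/0.1)/δ = 2.303/0.3821 = 6.026.
So 7 complete cycles are required.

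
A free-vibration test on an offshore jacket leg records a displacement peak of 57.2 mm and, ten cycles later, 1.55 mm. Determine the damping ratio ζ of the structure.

Logarithmic decrement δ = (1/n)·ln(x₀/x_n) = (1/10)·ln(57.2/1.55) = (1/10)·ln(36.90) = 0.3608.
ζ = δ/√(4π² + δ²) = 0.3608/√(39.48 + 0.130) = 0.3608/6.294 = 0.05733.

0.0573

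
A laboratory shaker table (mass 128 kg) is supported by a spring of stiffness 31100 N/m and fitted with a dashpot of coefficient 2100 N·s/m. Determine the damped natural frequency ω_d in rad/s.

13.3 rad/s

ω_n = √(k/m) = √(31100/128) = 15.59 rad/s.
Critical damping c_c = 2√(k·m) = 2√(31100 × 128) = 3990 N·s/m, so ζ = c/c_c = 2100/3990 = 0.5263.
ω_d = ω_n√(1 − ζ²) = 15.59 × √(1 − 0.277) = 13.25 rad/s.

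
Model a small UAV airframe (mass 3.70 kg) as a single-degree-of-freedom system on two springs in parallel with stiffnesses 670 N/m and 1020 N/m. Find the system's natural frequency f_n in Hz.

3.40 Hz

Parallel springs add: k_eq = 670 + 1020 = 1690 N/m.
ω_n = √(k_eq/m) = √(1690/3.70) = √456.8 = 21.37 rad/s.
f_n = ω_n/(2π) = 21.37/6.283 = 3.401 Hz.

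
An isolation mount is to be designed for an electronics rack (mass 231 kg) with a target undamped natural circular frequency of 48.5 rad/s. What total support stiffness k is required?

543000 N/m

k = m·ω_n² = 231 × 48.50² = 231 × 2352 = 543400 N/m.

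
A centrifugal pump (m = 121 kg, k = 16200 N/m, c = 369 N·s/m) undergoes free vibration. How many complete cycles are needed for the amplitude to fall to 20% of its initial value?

2 cycles

ζ = c/(2√(km)) = 369/(2√(16200 × 121)) = 369/2800 = 0.1318.
Logarithmic decrement δ = 2πζ/√(1 − ζ²) = 2π × 0.1318/√(1 − 0.0174) = 0.8353.
x_n/x₀ = e^(−nδ) ≤ 0.2; take ln: n ≥ ln(1/0.2)/δ = 1.609/0.8353 = 1.927.
So 2 complete cycles are required.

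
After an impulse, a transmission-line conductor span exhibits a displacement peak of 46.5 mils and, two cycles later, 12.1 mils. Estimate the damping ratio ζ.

Logarithmic decrement δ = (1/n)·ln(x₀/x_n) = (1/2)·ln(46.5/12.1) = (1/2)·ln(3.843) = 0.6731.
ζ = δ/√(4π² + δ²) = 0.6731/√(39.48 + 0.453) = 0.6731/6.319 = 0.1065.

0.107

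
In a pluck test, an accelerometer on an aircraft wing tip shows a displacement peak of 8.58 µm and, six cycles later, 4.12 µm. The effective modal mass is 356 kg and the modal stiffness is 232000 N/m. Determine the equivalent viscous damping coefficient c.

Logarithmic decrement δ = (1/n)·ln(x₀/x_n) = (1/6)·ln(8.58/4.12) = (1/6)·ln(2.083) = 0.1223.
ζ = δ/√(4π² + δ²) = 0.1223/√(39.48 + 0.0149) = 0.1223/6.284 = 0.01946.
c = ζ · 2√(km) = 0.01946 × 2√(232000 × 356) = 0.01946 × 18180 = 353.6 N·s/m.

354 N·s/m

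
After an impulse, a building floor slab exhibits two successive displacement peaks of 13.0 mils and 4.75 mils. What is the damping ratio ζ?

0.158

Logarithmic decrement δ = (1/n)·ln(x₀/x_n) = (1/1)·ln(13.0/4.75) = (1/1)·ln(2.737) = 1.007.
ζ = δ/√(4π² + δ²) = 1.007/√(39.48 + 1.01) = 1.007/6.363 = 0.1582.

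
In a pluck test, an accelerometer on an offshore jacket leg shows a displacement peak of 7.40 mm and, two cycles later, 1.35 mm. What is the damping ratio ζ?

Logarithmic decrement δ = (1/n)·ln(x₀/x_n) = (1/2)·ln(7.40/1.35) = (1/2)·ln(5.481) = 0.8507.
ζ = δ/√(4π² + δ²) = 0.8507/√(39.48 + 0.724) = 0.8507/6.341 = 0.1342.

0.134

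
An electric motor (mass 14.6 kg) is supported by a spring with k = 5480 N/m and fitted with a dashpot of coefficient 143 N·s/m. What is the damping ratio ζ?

0.253

ω_n = √(k/m) = √(5480/14.6) = 19.37 rad/s.
Critical damping c_c = 2√(k·m) = 2√(5480 × 14.6) = 565.7 N·s/m, so ζ = c/c_c = 143/565.7 = 0.2528.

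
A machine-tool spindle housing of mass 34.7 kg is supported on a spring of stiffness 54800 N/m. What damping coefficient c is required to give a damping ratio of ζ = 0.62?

1710 N·s/m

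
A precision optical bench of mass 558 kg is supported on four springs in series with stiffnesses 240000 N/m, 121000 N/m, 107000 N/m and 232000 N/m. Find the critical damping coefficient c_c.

Series springs: 1/k_eq = 1/240000 + 1/121000 + 1/107000 + 1/232000 = 2.609×10^-5, so k_eq = 38330 N/m.
c_c = 2√(k_eq·m) = 2√(38330 × 558) = 2 × 4625 = 9250 N·s/m.

9250 N·s/m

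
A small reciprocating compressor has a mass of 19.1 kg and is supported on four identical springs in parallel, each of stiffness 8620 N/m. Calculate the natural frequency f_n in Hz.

Parallel springs add: k_eq = 4 × 8620 = 34480 N/m.
ω_n = √(k_eq/m) = √(34480/19.1) = √1805 = 42.49 rad/s.
f_n = ω_n/(2π) = 42.49/6.283 = 6.762 Hz.

6.76 Hz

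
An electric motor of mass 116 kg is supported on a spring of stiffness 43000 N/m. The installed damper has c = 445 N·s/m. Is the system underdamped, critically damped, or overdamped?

underdamped

c_c = 2√(k·m) = 4467 N·s/m; ζ = c/c_c = 445/4467 = 0.0996.
Since ζ < 1 the system is underdamped.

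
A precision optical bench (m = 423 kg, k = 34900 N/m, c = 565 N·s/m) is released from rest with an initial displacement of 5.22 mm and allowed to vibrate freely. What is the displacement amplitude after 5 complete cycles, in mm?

ζ = c/(2√(km)) = 565/(2√(34900 × 423)) = 565/7684 = 0.07353.
Logarithmic decrement δ = 2πζ/√(1 − ζ²) = 2π × 0.07353/√(1 − 0.00541) = 0.4632.
After n cycles, x_n/x₀ = e^(−nδ), so x_5 = 5.22 × e^(−5 × 0.4632) = 5.22 × 0.09865 = 0.5150 mm.

0.515 mm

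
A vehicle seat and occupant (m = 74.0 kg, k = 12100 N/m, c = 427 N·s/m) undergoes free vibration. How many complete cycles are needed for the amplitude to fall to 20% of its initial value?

2 cycles

ζ = c/(2√(km)) = 427/(2√(12100 × 74.0)) = 427/1893 = 0.2256.
Logarithmic decrement δ = 2πζ/√(1 − ζ²) = 2π × 0.2256/√(1 − 0.0509) = 1.455.
x_n/x₀ = e^(−nδ) ≤ 0.2; take ln: n ≥ ln(1/0.2)/δ = 1.609/1.455 = 1.106.
So 2 complete cycles are required.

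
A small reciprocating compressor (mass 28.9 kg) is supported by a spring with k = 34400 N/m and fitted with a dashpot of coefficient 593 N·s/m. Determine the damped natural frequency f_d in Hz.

5.24 Hz

ω_n = √(k/m) = √(34400/28.9) = 34.50 rad/s.
Critical damping c_c = 2√(k·m) = 2√(34400 × 28.9) = 1994 N·s/m, so ζ = c/c_c = 593/1994 = 0.2974.
ω_d = ω_n√(1 − ζ²) = 34.50 × √(1 − 0.0884) = 32.94 rad/s.
f_d = ω_d/(2π) = 5.243 Hz.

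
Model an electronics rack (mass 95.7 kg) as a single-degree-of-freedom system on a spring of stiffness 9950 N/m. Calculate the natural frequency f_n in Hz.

1.62 Hz

ω_n = √(k/m) = √(9950/95.7) = √104.0 = 10.20 rad/s.
f_n = ω_n/(2π) = 10.20/6.283 = 1.623 Hz.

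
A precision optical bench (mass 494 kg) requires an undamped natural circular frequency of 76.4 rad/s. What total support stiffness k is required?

2880000 N/m

k = m·ω_n² = 494 × 76.40² = 494 × 5837 = 2883000 N/m.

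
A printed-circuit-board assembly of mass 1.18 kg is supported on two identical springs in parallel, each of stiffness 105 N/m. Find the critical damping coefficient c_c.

Parallel springs add: k_eq = 2 × 105 = 210.0 N/m.
c_c = 2√(k_eq·m) = 2√(210.0 × 1.18) = 2 × 15.74 = 31.48 N·s/m.

31.5 N·s/m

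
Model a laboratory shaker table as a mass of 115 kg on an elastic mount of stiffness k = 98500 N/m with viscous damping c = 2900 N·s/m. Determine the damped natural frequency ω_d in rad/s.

26.4 rad/s

ω_n = √(k/m) = √(98500/115) = 29.27 rad/s.
Critical damping c_c = 2√(k·m) = 2√(98500 × 115) = 6731 N·s/m, so ζ = c/c_c = 2900/6731 = 0.4308.
ω_d = ω_n√(1 − ζ²) = 29.27 × √(1 − 0.186) = 26.41 rad/s.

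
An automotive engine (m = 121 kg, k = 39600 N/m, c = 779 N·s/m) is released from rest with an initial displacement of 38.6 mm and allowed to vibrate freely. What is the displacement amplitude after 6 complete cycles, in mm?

ζ = c/(2√(km)) = 779/(2√(39600 × 121)) = 779/4378 = 0.1779.
Logarithmic decrement δ = 2πζ/√(1 − ζ²) = 2π × 0.1779/√(1 − 0.0317) = 1.136.
After n cycles, x_n/x₀ = e^(−nδ), so x_6 = 38.6 × e^(−6 × 1.136) = 38.6 × 0.001095 = 0.04227 mm.

0.0423 mm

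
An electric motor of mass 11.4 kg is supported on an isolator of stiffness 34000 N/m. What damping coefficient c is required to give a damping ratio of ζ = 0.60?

747 N·s/m

c_c = 2√(k·m) = 2√(34000 × 11.4) = 1245 N·s/m.
c = ζ·c_c = 0.60 × 1245 = 747.1 N·s/m.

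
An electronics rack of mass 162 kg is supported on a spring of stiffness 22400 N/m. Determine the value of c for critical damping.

3810 N·s/m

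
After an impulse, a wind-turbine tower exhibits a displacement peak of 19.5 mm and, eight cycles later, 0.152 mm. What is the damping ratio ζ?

Logarithmic decrement δ = (1/n)·ln(x₀/x_n) = (1/8)·ln(19.5/0.152) = (1/8)·ln(128.3) = 0.6068.
ζ = δ/√(4π² + δ²) = 0.6068/√(39.48 + 0.368) = 0.6068/6.312 = 0.09613.

0.0961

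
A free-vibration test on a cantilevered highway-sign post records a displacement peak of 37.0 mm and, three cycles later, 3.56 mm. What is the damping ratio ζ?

0.123

Logarithmic decrement δ = (1/n)·ln(x₀/x_n) = (1/3)·ln(37.0/3.56) = (1/3)·ln(10.39) = 0.7804.
ζ = δ/√(4π² + δ²) = 0.7804/√(39.48 + 0.609) = 0.7804/6.331 = 0.1233.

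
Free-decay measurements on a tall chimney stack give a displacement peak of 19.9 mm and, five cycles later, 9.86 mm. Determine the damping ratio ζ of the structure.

0.0223

Logarithmic decrement δ = (1/n)·ln(x₀/x_n) = (1/5)·ln(19.9/9.86) = (1/5)·ln(2.018) = 0.1404.
ζ = δ/√(4π² + δ²) = 0.1404/√(39.48 + 0.0197) = 0.1404/6.285 = 0.02235.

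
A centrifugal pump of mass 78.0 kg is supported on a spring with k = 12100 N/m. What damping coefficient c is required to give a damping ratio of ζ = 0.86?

c_c = 2√(k·m) = 2√(12100 × 78.0) = 1943 N·s/m.
c = ζ·c_c = 0.86 × 1943 = 1671 N·s/m.

1670 N·s/m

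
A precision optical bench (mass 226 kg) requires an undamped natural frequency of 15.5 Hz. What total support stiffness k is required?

ω_n = 2πf_n = 2π × 15.5 = 97.39 rad/s.
k = m·ω_n² = 226 × 97.39² = 226 × 9485 = 2144000 N/m.

2140000 N/m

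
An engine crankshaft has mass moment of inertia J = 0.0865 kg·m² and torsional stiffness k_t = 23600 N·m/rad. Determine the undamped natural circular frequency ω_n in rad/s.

522 rad/s

ω_n = √(k_t/J) = √(23600/0.0865) = √272800 = 522.3 rad/s.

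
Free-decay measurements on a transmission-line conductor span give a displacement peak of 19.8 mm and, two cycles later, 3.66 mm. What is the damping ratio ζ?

0.133

Logarithmic decrement δ = (1/n)·ln(x₀/x_n) = (1/2)·ln(19.8/3.66) = (1/2)·ln(5.410) = 0.8441.
ζ = δ/√(4π² + δ²) = 0.8441/√(39.48 + 0.713) = 0.8441/6.340 = 0.1331.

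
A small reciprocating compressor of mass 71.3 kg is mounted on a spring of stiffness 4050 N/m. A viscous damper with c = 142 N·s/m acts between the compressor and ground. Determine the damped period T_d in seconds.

ω_n = √(k/m) = √(4050/71.3) = 7.537 rad/s.
Critical damping c_c = 2√(k·m) = 2√(4050 × 71.3) = 1075 N·s/m, so ζ = c/c_c = 142/1075 = 0.1321.
ω_d = ω_n√(1 − ζ²) = 7.537 × √(1 − 0.0175) = 7.471 rad/s.
T_d = 2π/ω_d = 0.8410 s.

0.841 s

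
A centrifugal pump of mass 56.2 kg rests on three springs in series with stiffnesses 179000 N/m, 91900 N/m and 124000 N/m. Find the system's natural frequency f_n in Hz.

4.29 Hz

Series springs: 1/k_eq = 1/179000 + 1/91900 + 1/124000 = 2.453×10^-5, so k_eq = 40760 N/m.
ω_n = √(k_eq/m) = √(40760/56.2) = √725.3 = 26.93 rad/s.
f_n = ω_n/(2π) = 26.93/6.283 = 4.286 Hz.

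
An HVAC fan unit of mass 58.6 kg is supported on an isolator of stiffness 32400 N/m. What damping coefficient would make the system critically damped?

2760 N·s/m

c_c = 2√(k·m) = 2√(32400 × 58.6) = 2 × 1378 = 2756 N·s/m.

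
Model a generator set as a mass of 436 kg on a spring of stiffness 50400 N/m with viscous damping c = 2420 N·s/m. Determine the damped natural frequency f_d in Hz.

ω_n = √(k/m) = √(50400/436) = 10.75 rad/s.
Critical damping c_c = 2√(k·m) = 2√(50400 × 436) = 9375 N·s/m, so ζ = c/c_c = 2420/9375 = 0.2581.
ω_d = ω_n√(1 − ζ²) = 10.75 × √(1 − 0.0666) = 10.39 rad/s.
f_d = ω_d/(2π) = 1.653 Hz.

1.65 Hz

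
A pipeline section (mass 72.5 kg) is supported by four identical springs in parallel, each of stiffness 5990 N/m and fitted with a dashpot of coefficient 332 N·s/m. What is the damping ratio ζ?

Parallel springs add: k_eq = 4 × 5990 = 23960 N/m.
ω_n = √(k_eq/m) = √(23960/72.5) = 18.18 rad/s.
Critical damping c_c = 2√(k_eq·m) = 2√(23960 × 72.5) = 2636 N·s/m, so ζ = c/c_c = 332/2636 = 0.1259.

0.126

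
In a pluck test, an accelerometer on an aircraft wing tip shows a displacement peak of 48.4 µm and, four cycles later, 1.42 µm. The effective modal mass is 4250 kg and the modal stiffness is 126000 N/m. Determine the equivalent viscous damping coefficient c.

Logarithmic decrement δ = (1/n)·ln(x₀/x_n) = (1/4)·ln(48.4/1.42) = (1/4)·ln(34.08) = 0.8822.
ζ = δ/√(4π² + δ²) = 0.8822/√(39.48 + 0.778) = 0.8822/6.345 = 0.1390.
c = ζ · 2√(km) = 0.1390 × 2√(126000 × 4250) = 0.1390 × 46280 = 6435 N·s/m.

6440 N·s/m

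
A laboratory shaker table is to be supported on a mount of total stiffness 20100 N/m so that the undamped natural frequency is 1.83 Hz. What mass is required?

ω_n = 2πf_n = 2π × 1.83 = 11.50 rad/s.
m = k/ω_n² = 20100/11.50² = 20100/132.2 = 152.0 kg.

152 kg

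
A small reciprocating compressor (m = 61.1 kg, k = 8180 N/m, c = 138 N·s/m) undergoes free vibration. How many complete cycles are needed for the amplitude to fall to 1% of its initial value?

8 cycles

ζ = c/(2√(km)) = 138/(2√(8180 × 61.1)) = 138/1414 = 0.09760.
Logarithmic decrement δ = 2πζ/√(1 − ζ²) = 2π × 0.09760/√(1 − 0.00953) = 0.6162.
x_n/x₀ = e^(−nδ) ≤ 0.01; take ln: n ≥ ln(1/0.01)/δ = 4.605/0.6162 = 7.474.
So 8 complete cycles are required.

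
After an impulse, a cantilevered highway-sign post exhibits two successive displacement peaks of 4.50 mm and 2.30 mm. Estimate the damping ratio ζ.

0.106

Logarithmic decrement δ = (1/n)·ln(x₀/x_n) = (1/1)·ln(4.50/2.30) = (1/1)·ln(1.957) = 0.6712.
ζ = δ/√(4π² + δ²) = 0.6712/√(39.48 + 0.450) = 0.6712/6.319 = 0.1062.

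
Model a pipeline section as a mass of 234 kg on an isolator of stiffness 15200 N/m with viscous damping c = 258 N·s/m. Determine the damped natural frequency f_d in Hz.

1.28 Hz

ω_n = √(k/m) = √(15200/234) = 8.060 rad/s.
Critical damping c_c = 2√(k·m) = 2√(15200 × 234) = 3772 N·s/m, so ζ = c/c_c = 258/3772 = 0.06840.
ω_d = ω_n√(1 − ζ²) = 8.060 × √(1 − 0.00468) = 8.041 rad/s.
f_d = ω_d/(2π) = 1.280 Hz.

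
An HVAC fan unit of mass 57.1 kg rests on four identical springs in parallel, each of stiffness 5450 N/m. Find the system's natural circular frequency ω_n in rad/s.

19.5 rad/s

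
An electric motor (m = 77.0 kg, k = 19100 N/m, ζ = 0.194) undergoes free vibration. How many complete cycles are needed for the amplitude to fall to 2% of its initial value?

4 cycles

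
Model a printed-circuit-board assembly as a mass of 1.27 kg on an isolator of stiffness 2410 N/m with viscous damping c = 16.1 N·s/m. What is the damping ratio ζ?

ω_n = √(k/m) = √(2410/1.27) = 43.56 rad/s.
Critical damping c_c = 2√(k·m) = 2√(2410 × 1.27) = 110.6 N·s/m, so ζ = c/c_c = 16.1/110.6 = 0.1455.

0.146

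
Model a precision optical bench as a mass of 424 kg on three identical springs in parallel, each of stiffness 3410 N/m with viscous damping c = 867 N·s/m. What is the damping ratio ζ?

0.208

Parallel springs add: k_eq = 3 × 3410 = 10230 N/m.
ω_n = √(k_eq/m) = √(10230/424) = 4.912 rad/s.
Critical damping c_c = 2√(k_eq·m) = 2√(10230 × 424) = 4165 N·s/m, so ζ = c/c_c = 867/4165 = 0.2081.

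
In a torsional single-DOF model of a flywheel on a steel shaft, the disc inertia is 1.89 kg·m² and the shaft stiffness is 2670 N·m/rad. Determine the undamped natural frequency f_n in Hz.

5.98 Hz

ω_n = √(k_t/J) = √(2670/1.89) = √1413 = 37.59 rad/s.
f_n = ω_n/(2π) = 37.59/6.283 = 5.982 Hz.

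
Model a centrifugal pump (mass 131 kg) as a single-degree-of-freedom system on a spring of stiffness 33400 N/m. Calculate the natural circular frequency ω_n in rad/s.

16.0 rad/s

ω_n = √(k/m) = √(33400/131) = √255.0 = 15.97 rad/s.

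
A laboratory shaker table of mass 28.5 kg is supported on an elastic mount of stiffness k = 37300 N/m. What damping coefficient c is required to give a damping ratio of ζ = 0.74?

1530 N·s/m

c_c = 2√(k·m) = 2√(37300 × 28.5) = 2062 N·s/m.
c = ζ·c_c = 0.74 × 2062 = 1526 N·s/m.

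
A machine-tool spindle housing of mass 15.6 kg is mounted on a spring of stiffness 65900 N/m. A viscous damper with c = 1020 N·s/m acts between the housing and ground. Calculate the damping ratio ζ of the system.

ω_n = √(k/m) = √(65900/15.6) = 65.00 rad/s.
Critical damping c_c = 2√(k·m) = 2√(65900 × 15.6) = 2028 N·s/m, so ζ = c/c_c = 1020/2028 = 0.5030.

0.503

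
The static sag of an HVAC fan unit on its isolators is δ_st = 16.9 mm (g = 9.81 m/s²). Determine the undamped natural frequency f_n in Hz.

ω_n = √(g/δ_st) = √(9.81/0.0169) = √580.5 = 24.09 rad/s.
f_n = ω_n/(2π) = 24.09/6.283 = 3.835 Hz.

3.83 Hz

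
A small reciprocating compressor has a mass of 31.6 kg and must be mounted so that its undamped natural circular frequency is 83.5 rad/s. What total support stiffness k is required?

220000 N/m

k = m·ω_n² = 31.6 × 83.50² = 31.6 × 6972 = 220300 N/m.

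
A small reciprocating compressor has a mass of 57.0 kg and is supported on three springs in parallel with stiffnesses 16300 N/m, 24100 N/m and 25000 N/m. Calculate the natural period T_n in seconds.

0.185 s

Parallel springs add: k_eq = 16300 + 24100 + 25000 = 65400 N/m.
ω_n = √(k_eq/m) = √(65400/57.0) = √1147 = 33.87 rad/s.
T_n = 2π/ω_n = 6.283/33.87 = 0.1855 s.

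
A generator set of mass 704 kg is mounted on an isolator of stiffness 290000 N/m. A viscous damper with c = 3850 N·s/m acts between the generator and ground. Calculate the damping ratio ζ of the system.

0.135

ω_n = √(k/m) = √(290000/704) = 20.30 rad/s.
Critical damping c_c = 2√(k·m) = 2√(290000 × 704) = 28580 N·s/m, so ζ = c/c_c = 3850/28580 = 0.1347.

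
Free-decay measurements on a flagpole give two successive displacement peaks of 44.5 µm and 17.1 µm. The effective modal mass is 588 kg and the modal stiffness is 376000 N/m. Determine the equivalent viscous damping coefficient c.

4480 N·s/m

Logarithmic decrement δ = (1/n)·ln(x₀/x_n) = (1/1)·ln(44.5/17.1) = (1/1)·ln(2.602) = 0.9564.
ζ = δ/√(4π² + δ²) = 0.9564/√(39.48 + 0.915) = 0.9564/6.356 = 0.1505.
c = ζ · 2√(km) = 0.1505 × 2√(376000 × 588) = 0.1505 × 29740 = 4475 N·s/m.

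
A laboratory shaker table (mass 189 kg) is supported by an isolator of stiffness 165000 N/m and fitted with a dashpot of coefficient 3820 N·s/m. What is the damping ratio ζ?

ω_n = √(k/m) = √(165000/189) = 29.55 rad/s.
Critical damping c_c = 2√(k·m) = 2√(165000 × 189) = 11170 N·s/m, so ζ = c/c_c = 3820/11170 = 0.3420.

0.342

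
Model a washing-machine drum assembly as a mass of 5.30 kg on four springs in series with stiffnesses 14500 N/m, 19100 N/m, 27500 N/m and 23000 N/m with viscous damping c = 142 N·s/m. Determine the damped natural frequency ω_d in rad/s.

27.5 rad/s

Series springs: 1/k_eq = 1/14500 + 1/19100 + 1/27500 + 1/23000 = 0.0002012, so k_eq = 4971 N/m.
ω_n = √(k_eq/m) = √(4971/5.30) = 30.63 rad/s.
Critical damping c_c = 2√(k_eq·m) = 2√(4971 × 5.30) = 324.6 N·s/m, so ζ = c/c_c = 142/324.6 = 0.4374.
ω_d = ω_n√(1 − ζ²) = 30.63 × √(1 − 0.191) = 27.54 rad/s.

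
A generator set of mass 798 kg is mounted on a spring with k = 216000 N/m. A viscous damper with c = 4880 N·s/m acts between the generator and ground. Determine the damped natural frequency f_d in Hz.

2.57 Hz

ω_n = √(k/m) = √(216000/798) = 16.45 rad/s.
Critical damping c_c = 2√(k·m) = 2√(216000 × 798) = 26260 N·s/m, so ζ = c/c_c = 4880/26260 = 0.1858.
ω_d = ω_n√(1 − ζ²) = 16.45 × √(1 − 0.0345) = 16.17 rad/s.
f_d = ω_d/(2π) = 2.573 Hz.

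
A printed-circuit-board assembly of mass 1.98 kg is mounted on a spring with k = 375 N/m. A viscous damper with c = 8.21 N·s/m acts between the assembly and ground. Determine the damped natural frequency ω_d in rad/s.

ω_n = √(k/m) = √(375.0/1.98) = 13.76 rad/s.
Critical damping c_c = 2√(k·m) = 2√(375.0 × 1.98) = 54.50 N·s/m, so ζ = c/c_c = 8.21/54.50 = 0.1506.
ω_d = ω_n√(1 − ζ²) = 13.76 × √(1 − 0.0227) = 13.60 rad/s.

13.6 rad/s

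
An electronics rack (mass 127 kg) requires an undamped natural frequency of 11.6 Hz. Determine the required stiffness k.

675000 N/m

ω_n = 2πf_n = 2π × 11.6 = 72.88 rad/s.
k = m·ω_n² = 127 × 72.88² = 127 × 5312 = 674700 N/m.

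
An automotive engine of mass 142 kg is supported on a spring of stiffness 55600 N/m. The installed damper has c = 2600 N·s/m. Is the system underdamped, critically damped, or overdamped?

underdamped

c_c = 2√(k·m) = 5620 N·s/m; ζ = c/c_c = 2600/5620 = 0.463.
Since ζ < 1 the system is underdamped.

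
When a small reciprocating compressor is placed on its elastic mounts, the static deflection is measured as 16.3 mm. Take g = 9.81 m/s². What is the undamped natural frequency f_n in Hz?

3.90 Hz

ω_n = √(g/δ_st) = √(9.81/0.0163) = √601.8 = 24.53 rad/s.
f_n = ω_n/(2π) = 24.53/6.283 = 3.904 Hz.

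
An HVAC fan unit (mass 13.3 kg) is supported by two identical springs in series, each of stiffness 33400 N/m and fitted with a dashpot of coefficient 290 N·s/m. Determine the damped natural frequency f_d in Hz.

Series springs: 1/k_eq = 2/33400, so k_eq = 33400/2 = 16700 N/m.
ω_n = √(k_eq/m) = √(16700/13.3) = 35.43 rad/s.
Critical damping c_c = 2√(k_eq·m) = 2√(16700 × 13.3) = 942.6 N·s/m, so ζ = c/c_c = 290/942.6 = 0.3077.
ω_d = ω_n√(1 − ζ²) = 35.43 × √(1 − 0.0947) = 33.72 rad/s.
f_d = ω_d/(2π) = 5.366 Hz.

5.37 Hz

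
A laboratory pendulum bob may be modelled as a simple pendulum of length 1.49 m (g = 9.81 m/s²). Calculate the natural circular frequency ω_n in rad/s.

For a simple pendulum ω_n = √(g/L) = √(9.81/1.49) = √6.584 = 2.566 rad/s.

2.57 rad/s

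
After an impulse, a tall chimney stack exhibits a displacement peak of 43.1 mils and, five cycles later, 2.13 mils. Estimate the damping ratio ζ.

Logarithmic decrement δ = (1/n)·ln(x₀/x_n) = (1/5)·ln(43.1/2.13) = (1/5)·ln(20.23) = 0.6015.
ζ = δ/√(4π² + δ²) = 0.6015/√(39.48 + 0.362) = 0.6015/6.312 = 0.09529.

0.0953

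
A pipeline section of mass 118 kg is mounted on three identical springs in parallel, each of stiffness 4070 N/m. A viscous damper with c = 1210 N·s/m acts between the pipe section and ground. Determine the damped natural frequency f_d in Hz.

1.40 Hz

Parallel springs add: k_eq = 3 × 4070 = 12210 N/m.
ω_n = √(k_eq/m) = √(12210/118) = 10.17 rad/s.
Critical damping c_c = 2√(k_eq·m) = 2√(12210 × 118) = 2401 N·s/m, so ζ = c/c_c = 1210/2401 = 0.5040.
ω_d = ω_n√(1 − ζ²) = 10.17 × √(1 − 0.254) = 8.786 rad/s.
f_d = ω_d/(2π) = 1.398 Hz.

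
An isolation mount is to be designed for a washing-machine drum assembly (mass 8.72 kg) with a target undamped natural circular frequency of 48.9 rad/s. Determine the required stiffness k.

20900 N/m

k = m·ω_n² = 8.72 × 48.90² = 8.72 × 2391 = 20850 N/m.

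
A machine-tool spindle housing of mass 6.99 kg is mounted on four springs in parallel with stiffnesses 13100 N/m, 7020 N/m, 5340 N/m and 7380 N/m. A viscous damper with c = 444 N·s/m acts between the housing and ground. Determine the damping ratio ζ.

0.463

Parallel springs add: k_eq = 13100 + 7020 + 5340 + 7380 = 32840 N/m.
ω_n = √(k_eq/m) = √(32840/6.99) = 68.54 rad/s.
Critical damping c_c = 2√(k_eq·m) = 2√(32840 × 6.99) = 958.2 N·s/m, so ζ = c/c_c = 444/958.2 = 0.4634.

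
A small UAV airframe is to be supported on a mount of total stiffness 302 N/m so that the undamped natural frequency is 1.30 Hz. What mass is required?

4.53 kg

ω_n = 2πf_n = 2π × 1.30 = 8.168 rad/s.
m = k/ω_n² = 302/8.168² = 302/66.72 = 4.526 kg.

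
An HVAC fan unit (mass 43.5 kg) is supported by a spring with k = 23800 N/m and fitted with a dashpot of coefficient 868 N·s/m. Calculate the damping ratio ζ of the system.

ω_n = √(k/m) = √(23800/43.5) = 23.39 rad/s.
Critical damping c_c = 2√(k·m) = 2√(23800 × 43.5) = 2035 N·s/m, so ζ = c/c_c = 868/2035 = 0.4265.

0.427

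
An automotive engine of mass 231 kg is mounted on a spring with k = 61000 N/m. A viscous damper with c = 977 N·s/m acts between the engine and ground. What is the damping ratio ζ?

0.130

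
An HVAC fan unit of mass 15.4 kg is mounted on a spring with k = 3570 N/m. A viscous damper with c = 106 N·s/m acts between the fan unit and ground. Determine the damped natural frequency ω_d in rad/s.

14.8 rad/s

ω_n = √(k/m) = √(3570/15.4) = 15.23 rad/s.
Critical damping c_c = 2√(k·m) = 2√(3570 × 15.4) = 468.9 N·s/m, so ζ = c/c_c = 106/468.9 = 0.2260.
ω_d = ω_n√(1 − ζ²) = 15.23 × √(1 − 0.0511) = 14.83 rad/s.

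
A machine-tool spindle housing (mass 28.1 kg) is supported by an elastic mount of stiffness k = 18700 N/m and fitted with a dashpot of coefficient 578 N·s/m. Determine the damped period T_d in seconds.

0.266 s

ω_n = √(k/m) = √(18700/28.1) = 25.80 rad/s.
Critical damping c_c = 2√(k·m) = 2√(18700 × 28.1) = 1450 N·s/m, so ζ = c/c_c = 578/1450 = 0.3987.
ω_d = ω_n√(1 − ζ²) = 25.80 × √(1 − 0.159) = 23.66 rad/s.
T_d = 2π/ω_d = 0.2656 s.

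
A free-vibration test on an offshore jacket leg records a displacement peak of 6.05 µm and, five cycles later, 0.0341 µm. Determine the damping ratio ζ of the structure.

0.163

Logarithmic decrement δ = (1/n)·ln(x₀/x_n) = (1/5)·ln(6.05/0.0341) = (1/5)·ln(177.4) = 1.036.
ζ = δ/√(4π² + δ²) = 1.036/√(39.48 + 1.07) = 1.036/6.368 = 0.1626.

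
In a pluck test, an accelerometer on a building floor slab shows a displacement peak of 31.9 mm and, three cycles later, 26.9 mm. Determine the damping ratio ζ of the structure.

0.00904

Logarithmic decrement δ = (1/n)·ln(x₀/x_n) = (1/3)·ln(31.9/26.9) = (1/3)·ln(1.186) = 0.05683.
ζ = δ/√(4π² + δ²) = 0.05683/√(39.48 + 0.00323) = 0.05683/6.283 = 0.009044.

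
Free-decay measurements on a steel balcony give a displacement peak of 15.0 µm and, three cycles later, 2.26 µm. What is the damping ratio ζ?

0.0999

Logarithmic decrement δ = (1/n)·ln(x₀/x_n) = (1/3)·ln(15.0/2.26) = (1/3)·ln(6.637) = 0.6309.
ζ = δ/√(4π² + δ²) = 0.6309/√(39.48 + 0.398) = 0.6309/6.315 = 0.09991.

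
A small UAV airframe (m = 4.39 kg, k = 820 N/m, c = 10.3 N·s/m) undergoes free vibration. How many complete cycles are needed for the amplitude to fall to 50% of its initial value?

2 cycles

ζ = c/(2√(km)) = 10.3/(2√(820 × 4.39)) = 10.3/120.0 = 0.08584.
Logarithmic decrement δ = 2πζ/√(1 − ζ²) = 2π × 0.08584/√(1 − 0.00737) = 0.5413.
x_n/x₀ = e^(−nδ) ≤ 0.5; take ln: n ≥ ln(1/0.5)/δ = 0.6931/0.5413 = 1.280.
So 2 complete cycles are required.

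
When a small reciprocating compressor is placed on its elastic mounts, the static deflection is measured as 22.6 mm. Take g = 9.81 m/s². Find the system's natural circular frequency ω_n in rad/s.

ω_n = √(g/δ_st) = √(9.81/0.0226) = √434.1 = 20.83 rad/s.

20.8 rad/s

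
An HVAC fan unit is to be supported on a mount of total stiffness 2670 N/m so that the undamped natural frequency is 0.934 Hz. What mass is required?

77.5 kg

ω_n = 2πf_n = 2π × 0.934 = 5.868 rad/s.
m = k/ω_n² = 2670/5.868² = 2670/34.44 = 77.53 kg.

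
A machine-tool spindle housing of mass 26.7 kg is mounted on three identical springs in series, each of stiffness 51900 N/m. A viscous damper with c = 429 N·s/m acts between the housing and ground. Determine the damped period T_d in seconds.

Series springs: 1/k_eq = 3/51900, so k_eq = 51900/3 = 17300 N/m.
ω_n = √(k_eq/m) = √(17300/26.7) = 25.45 rad/s.
Critical damping c_c = 2√(k_eq·m) = 2√(17300 × 26.7) = 1359 N·s/m, so ζ = c/c_c = 429/1359 = 0.3156.
ω_d = ω_n√(1 − ζ²) = 25.45 × √(1 − 0.0996) = 24.15 rad/s.
T_d = 2π/ω_d = 0.2601 s.

0.260 s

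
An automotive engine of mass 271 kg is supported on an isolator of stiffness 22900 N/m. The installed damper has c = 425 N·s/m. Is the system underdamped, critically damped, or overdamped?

c_c = 2√(k·m) = 4982 N·s/m; ζ = c/c_c = 425/4982 = 0.0853.
Since ζ < 1 the system is underdamped.

underdamped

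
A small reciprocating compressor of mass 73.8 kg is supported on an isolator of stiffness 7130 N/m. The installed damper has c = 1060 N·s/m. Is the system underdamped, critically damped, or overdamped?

underdamped

c_c = 2√(k·m) = 1451 N·s/m; ζ = c/c_c = 1060/1451 = 0.731.
Since ζ < 1 the system is underdamped.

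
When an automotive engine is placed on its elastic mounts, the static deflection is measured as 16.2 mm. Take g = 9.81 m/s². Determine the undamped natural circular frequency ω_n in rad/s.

24.6 rad/s

ω_n = √(g/δ_st) = √(9.81/0.0162) = √605.6 = 24.61 rad/s.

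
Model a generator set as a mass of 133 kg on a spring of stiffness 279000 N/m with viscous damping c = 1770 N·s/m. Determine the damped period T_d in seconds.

0.139 s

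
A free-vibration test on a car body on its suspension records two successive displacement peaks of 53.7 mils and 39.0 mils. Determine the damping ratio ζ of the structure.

0.0508

Logarithmic decrement δ = (1/n)·ln(x₀/x_n) = (1/1)·ln(53.7/39.0) = (1/1)·ln(1.377) = 0.3199.
ζ = δ/√(4π² + δ²) = 0.3199/√(39.48 + 0.102) = 0.3199/6.291 = 0.05084.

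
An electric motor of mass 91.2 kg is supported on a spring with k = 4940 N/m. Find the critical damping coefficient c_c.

c_c = 2√(k·m) = 2√(4940 × 91.2) = 2 × 671.2 = 1342 N·s/m.

1340 N·s/m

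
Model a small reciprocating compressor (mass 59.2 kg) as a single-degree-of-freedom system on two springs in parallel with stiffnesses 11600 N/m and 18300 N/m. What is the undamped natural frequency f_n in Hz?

Parallel springs add: k_eq = 11600 + 18300 = 29900 N/m.
ω_n = √(k_eq/m) = √(29900/59.2) = √505.1 = 22.47 rad/s.
f_n = ω_n/(2π) = 22.47/6.283 = 3.577 Hz.

3.58 Hz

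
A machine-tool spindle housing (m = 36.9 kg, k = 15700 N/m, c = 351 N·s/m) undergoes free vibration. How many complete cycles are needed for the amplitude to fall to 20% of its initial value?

ζ = c/(2√(km)) = 351/(2√(15700 × 36.9)) = 351/1522 = 0.2306.
Logarithmic decrement δ = 2πζ/√(1 − ζ²) = 2π × 0.2306/√(1 − 0.0532) = 1.489.
x_n/x₀ = e^(−nδ) ≤ 0.2; take ln: n ≥ ln(1/0.2)/δ = 1.609/1.489 = 1.081.
So 2 complete cycles are required.

2 cycles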